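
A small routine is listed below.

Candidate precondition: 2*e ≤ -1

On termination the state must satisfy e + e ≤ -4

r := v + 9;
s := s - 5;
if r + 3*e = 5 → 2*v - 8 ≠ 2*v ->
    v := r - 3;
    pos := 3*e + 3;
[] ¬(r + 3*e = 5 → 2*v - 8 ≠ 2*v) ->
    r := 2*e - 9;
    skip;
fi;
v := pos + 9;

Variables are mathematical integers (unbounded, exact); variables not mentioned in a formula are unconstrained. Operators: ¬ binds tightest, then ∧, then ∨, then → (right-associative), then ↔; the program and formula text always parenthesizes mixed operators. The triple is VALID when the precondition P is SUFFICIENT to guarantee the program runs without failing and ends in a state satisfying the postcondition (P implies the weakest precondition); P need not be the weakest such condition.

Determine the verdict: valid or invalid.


Working backward. After the program, the postcondition e + e ≤ -4 must hold; in canonical form it is 2*e ≤ -4.
Before v := pos + 9: 2*e ≤ -4
Then branch requires 2*e ≤ -4; else branch requires 2*e ≤ -4.
Before the if: 2*e ≤ -4
Before s := s - 5: 2*e ≤ -4
Before r := v + 9: 2*e ≤ -4
The weakest precondition is 2*e ≤ -4.
Check whether 2*e ≤ -1 implies it.
Countermodel: at the initial state e = -1, the precondition holds but the weakest precondition fails.
Answer: invalid


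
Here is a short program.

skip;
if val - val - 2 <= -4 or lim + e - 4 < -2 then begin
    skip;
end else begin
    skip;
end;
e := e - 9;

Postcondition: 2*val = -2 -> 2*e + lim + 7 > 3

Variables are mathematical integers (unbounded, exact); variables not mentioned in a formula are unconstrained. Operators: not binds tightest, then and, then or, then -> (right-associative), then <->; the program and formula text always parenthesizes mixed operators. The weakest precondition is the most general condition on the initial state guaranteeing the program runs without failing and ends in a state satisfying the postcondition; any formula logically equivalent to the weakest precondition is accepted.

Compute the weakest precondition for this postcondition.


Working backward. After the program, the postcondition 2*val = -2 -> 2*e + lim + 7 > 3 must hold; in canonical form it is 2*val = -2 -> 2*e + lim > -4.
Before e := e - 9: 2*val = -2 -> 2*e + lim > 14
Then branch requires 2*val = -2 -> 2*e + lim > 14; else branch requires 2*val = -2 -> 2*e + lim > 14.
Before the if: (e + lim < 2 -> (2*val = -2 -> 2*e + lim > 14)) and ((not (e + lim < 2)) -> (2*val = -2 -> 2*e + lim > 14))
Before skip: (e + lim < 2 -> (2*val = -2 -> 2*e + lim > 14)) and ((not (e + lim < 2)) -> (2*val = -2 -> 2*e + lim > 14))
Answer: WP = (e + lim < 2 -> (2*val = -2 -> 2*e + lim > 14)) and ((not (e + lim < 2)) -> (2*val = -2 -> 2*e + lim > 14))


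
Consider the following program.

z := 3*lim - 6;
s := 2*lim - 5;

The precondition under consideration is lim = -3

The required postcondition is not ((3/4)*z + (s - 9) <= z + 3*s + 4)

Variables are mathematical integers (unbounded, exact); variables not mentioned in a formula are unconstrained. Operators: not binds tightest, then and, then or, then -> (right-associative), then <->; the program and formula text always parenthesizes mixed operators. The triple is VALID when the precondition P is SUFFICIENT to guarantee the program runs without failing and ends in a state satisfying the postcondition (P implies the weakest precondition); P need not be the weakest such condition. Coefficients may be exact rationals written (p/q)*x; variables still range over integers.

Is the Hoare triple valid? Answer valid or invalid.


Working backward. After the program, the postcondition not ((3/4)*z + (s - 9) <= z + 3*s + 4) must hold; in canonical form it is not (2*s + (1/4)*z >= -13).
Before s := 2*lim - 5: not (4*lim + (1/4)*z >= -3)
Before z := 3*lim - 6: not ((19/4)*lim >= -3/2)
The weakest precondition is not ((19/4)*lim >= -3/2).
Check whether lim = -3 implies it.
Every state satisfying the precondition satisfies the weakest precondition: the implication holds.
Answer: valid


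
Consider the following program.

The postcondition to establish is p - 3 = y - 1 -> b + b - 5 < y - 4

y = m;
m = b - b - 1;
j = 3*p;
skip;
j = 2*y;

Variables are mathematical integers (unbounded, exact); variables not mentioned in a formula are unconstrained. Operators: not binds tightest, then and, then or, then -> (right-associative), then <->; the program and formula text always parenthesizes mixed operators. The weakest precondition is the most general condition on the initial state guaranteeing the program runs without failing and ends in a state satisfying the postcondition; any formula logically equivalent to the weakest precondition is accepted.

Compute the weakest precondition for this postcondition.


Working backward. After the program, the postcondition p - 3 = y - 1 -> b + b - 5 < y - 4 must hold; in canonical form it is p = y + 2 -> 2*b < y + 1.
Before j := 2*y: p = y + 2 -> 2*b < y + 1
Before skip: p = y + 2 -> 2*b < y + 1
Before j := 3*p: p = y + 2 -> 2*b < y + 1
Before m := b - b - 1: p = y + 2 -> 2*b < y + 1
Before y := m: p = m + 2 -> 2*b < m + 1
Answer: WP = p = m + 2 -> 2*b < m + 1


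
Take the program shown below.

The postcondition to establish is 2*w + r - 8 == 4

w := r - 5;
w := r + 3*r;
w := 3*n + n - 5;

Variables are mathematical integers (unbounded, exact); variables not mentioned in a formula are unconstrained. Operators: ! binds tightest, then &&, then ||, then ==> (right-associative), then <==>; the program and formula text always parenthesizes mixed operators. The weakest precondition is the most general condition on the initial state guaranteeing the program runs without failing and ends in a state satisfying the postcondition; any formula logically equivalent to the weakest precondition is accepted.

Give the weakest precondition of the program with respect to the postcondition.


Working backward. After the program, the postcondition 2*w + r - 8 == 4 must hold; in canonical form it is r + 2*w == 12.
Before w := 3*n + n - 5: 8*n + r == 22
Before w := r + 3*r: 8*n + r == 22
Before w := r - 5: 8*n + r == 22
Answer: WP = 8*n + r == 22


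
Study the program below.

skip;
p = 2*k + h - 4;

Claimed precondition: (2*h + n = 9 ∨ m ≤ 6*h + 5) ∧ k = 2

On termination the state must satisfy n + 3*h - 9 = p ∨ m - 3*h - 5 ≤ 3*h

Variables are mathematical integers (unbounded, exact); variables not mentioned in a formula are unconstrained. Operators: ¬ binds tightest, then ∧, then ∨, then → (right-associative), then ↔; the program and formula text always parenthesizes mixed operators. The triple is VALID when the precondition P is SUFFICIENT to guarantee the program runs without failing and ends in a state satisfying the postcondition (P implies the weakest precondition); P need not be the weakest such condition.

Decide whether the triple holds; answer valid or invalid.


Working backward. After the program, the postcondition n + 3*h - 9 = p ∨ m - 3*h - 5 ≤ 3*h must hold; in canonical form it is 3*h + n = p + 9 ∨ m ≤ 6*h + 5.
Before p := 2*k + h - 4: 2*h + n = 2*k + 5 ∨ m ≤ 6*h + 5
Before skip: 2*h + n = 2*k + 5 ∨ m ≤ 6*h + 5
The weakest precondition is 2*h + n = 2*k + 5 ∨ m ≤ 6*h + 5.
Check whether (2*h + n = 9 ∨ m ≤ 6*h + 5) ∧ k = 2 implies it.
Every state satisfying the precondition satisfies the weakest precondition: the implication holds.
Answer: valid


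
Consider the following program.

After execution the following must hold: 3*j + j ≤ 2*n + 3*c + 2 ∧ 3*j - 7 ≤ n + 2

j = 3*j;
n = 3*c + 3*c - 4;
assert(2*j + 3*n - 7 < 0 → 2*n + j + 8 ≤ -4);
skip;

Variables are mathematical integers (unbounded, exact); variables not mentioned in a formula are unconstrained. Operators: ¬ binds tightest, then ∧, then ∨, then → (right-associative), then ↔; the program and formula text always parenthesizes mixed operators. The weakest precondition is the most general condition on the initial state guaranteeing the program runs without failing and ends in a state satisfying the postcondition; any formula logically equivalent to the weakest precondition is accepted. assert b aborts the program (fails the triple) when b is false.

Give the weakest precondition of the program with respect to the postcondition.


Working backward. After the program, the postcondition 3*j + j ≤ 2*n + 3*c + 2 ∧ 3*j - 7 ≤ n + 2 must hold; in canonical form it is 4*j ≤ 3*c + 2*n + 2 ∧ 3*j ≤ n + 9.
Before skip: 4*j ≤ 3*c + 2*n + 2 ∧ 3*j ≤ n + 9
Before assert 2*j + 3*n - 7 < 0 → 2*n + j + 8 ≤ -4: (2*j + 3*n < 7 → j + 2*n ≤ -12) ∧ 4*j ≤ 3*c + 2*n + 2 ∧ 3*j ≤ n + 9
Before n := 3*c + 3*c - 4: (18*c + 2*j < 19 → 12*c + j ≤ -4) ∧ 4*j ≤ 15*c - 6 ∧ 3*j ≤ 6*c + 5
Before j := 3*j: (18*c + 6*j < 19 → 12*c + 3*j ≤ -4) ∧ 12*j ≤ 15*c - 6 ∧ 9*j ≤ 6*c + 5
Answer: WP = (18*c + 6*j < 19 → 12*c + 3*j ≤ -4) ∧ 12*j ≤ 15*c - 6 ∧ 9*j ≤ 6*c + 5


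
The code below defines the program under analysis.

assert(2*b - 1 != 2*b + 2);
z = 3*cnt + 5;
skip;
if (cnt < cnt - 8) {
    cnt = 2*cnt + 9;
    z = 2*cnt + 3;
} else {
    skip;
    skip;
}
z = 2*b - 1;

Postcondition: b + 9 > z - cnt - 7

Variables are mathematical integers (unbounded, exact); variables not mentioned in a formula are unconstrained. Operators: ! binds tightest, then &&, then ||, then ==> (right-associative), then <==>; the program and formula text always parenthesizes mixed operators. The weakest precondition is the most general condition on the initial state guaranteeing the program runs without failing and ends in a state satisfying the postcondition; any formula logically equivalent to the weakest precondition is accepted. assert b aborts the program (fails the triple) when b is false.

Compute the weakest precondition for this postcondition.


Working backward. After the program, the postcondition b + 9 > z - cnt - 7 must hold; in canonical form it is b + cnt > z - 16.
Before z := 2*b - 1: cnt > b - 17
Then branch requires 2*cnt > b - 26; else branch requires cnt > b - 17.
Before the if: cnt > b - 17
Before skip: cnt > b - 17
Before z := 3*cnt + 5: cnt > b - 17
Before assert 2*b - 1 != 2*b + 2: cnt > b - 17
Answer: WP = cnt > b - 17


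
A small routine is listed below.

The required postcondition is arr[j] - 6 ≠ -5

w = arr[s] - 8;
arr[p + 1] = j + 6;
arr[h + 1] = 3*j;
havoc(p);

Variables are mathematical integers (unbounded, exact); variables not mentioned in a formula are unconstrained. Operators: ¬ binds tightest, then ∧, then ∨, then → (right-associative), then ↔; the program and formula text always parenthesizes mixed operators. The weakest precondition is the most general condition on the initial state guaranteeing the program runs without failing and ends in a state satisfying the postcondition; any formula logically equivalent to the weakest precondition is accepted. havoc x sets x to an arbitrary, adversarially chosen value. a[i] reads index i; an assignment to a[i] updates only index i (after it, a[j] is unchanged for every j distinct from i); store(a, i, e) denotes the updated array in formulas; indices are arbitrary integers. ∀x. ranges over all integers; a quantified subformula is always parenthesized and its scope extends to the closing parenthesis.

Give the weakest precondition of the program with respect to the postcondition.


Working backward. After the program, the postcondition arr[j] - 6 ≠ -5 must hold; in canonical form it is arr[j] ≠ 1.
Before havoc p: arr[j] ≠ 1
Before arr[h + 1] := 3*j: store(arr, h + 1, 3*j)[j] ≠ 1
Before arr[p + 1] := j + 6: store(store(arr, p + 1, j + 6), h + 1, 3*j)[j] ≠ 1
Before w := arr[s] - 8: store(store(arr, p + 1, j + 6), h + 1, 3*j)[j] ≠ 1
Answer: WP = store(store(arr, p + 1, j + 6), h + 1, 3*j)[j] ≠ 1


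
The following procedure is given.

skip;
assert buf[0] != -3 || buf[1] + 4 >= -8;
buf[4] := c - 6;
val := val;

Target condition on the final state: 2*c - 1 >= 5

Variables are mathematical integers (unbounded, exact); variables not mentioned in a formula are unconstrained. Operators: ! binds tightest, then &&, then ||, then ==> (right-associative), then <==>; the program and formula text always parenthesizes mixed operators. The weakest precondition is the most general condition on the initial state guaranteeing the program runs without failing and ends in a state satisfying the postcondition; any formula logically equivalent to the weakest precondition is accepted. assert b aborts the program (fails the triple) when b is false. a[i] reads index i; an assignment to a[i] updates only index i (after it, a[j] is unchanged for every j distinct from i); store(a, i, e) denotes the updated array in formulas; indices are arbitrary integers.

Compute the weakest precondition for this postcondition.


Working backward. After the program, the postcondition 2*c - 1 >= 5 must hold; in canonical form it is 2*c >= 6.
Before val := val: 2*c >= 6
Before buf[4] := c - 6: 2*c >= 6
Before assert buf[0] != -3 || buf[1] + 4 >= -8: (buf[0] != -3 || buf[1] >= -12) && 2*c >= 6
Before skip: (buf[0] != -3 || buf[1] >= -12) && 2*c >= 6
Answer: WP = (buf[0] != -3 || buf[1] >= -12) && 2*c >= 6


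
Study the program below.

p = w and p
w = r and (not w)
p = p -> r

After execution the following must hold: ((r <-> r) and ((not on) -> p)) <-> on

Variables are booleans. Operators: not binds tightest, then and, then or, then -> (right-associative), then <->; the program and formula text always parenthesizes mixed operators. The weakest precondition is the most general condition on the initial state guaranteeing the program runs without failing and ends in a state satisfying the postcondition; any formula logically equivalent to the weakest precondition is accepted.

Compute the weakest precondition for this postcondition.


Working backward. After the program, the postcondition ((r <-> r) and ((not on) -> p)) <-> on must hold; in canonical form it is ((not on) -> p) <-> on.
Before p := p -> r: ((not on) -> (p -> r)) <-> on
Before w := r and (not w): ((not on) -> (p -> r)) <-> on
Before p := w and p: ((not on) -> ((w and p) -> r)) <-> on
Answer: WP = ((not on) -> ((w and p) -> r)) <-> on


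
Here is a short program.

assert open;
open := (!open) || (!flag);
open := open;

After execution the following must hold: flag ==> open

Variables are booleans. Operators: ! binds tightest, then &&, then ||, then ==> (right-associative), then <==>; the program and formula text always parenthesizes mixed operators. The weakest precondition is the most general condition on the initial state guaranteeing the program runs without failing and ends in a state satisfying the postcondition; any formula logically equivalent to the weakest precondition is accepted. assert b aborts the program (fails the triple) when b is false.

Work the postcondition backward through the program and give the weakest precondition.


Working backward. After the program, flag ==> open must hold.
Before open := open: flag ==> open
Before open := (!open) || (!flag): flag ==> ((!open) || (!flag))
Before assert open: open && (flag ==> ((!open) || (!flag)))
Answer: WP = open && (flag ==> ((!open) || (!flag)))


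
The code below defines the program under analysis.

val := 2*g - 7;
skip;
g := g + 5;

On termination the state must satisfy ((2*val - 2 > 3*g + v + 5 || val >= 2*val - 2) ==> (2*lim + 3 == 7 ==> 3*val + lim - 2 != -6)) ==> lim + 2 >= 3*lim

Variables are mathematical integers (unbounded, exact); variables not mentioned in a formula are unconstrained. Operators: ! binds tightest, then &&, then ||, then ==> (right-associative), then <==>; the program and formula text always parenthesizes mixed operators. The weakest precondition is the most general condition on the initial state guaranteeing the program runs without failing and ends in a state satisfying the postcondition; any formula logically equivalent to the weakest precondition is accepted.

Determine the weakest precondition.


Working backward. After the program, the postcondition ((2*val - 2 > 3*g + v + 5 || val >= 2*val - 2) ==> (2*lim + 3 == 7 ==> 3*val + lim - 2 != -6)) ==> lim + 2 >= 3*lim must hold; in canonical form it is ((2*val > 3*g + v + 7 || val <= 2) ==> (2*lim == 4 ==> lim + 3*val != -4)) ==> 2*lim <= 2.
Before g := g + 5: ((2*val > 3*g + v + 22 || val <= 2) ==> (2*lim == 4 ==> lim + 3*val != -4)) ==> 2*lim <= 2
Before skip: ((2*val > 3*g + v + 22 || val <= 2) ==> (2*lim == 4 ==> lim + 3*val != -4)) ==> 2*lim <= 2
Before val := 2*g - 7: ((g > v + 36 || 2*g <= 9) ==> (2*lim == 4 ==> 6*g + lim != 17)) ==> 2*lim <= 2
Answer: WP = ((g > v + 36 || 2*g <= 9) ==> (2*lim == 4 ==> 6*g + lim != 17)) ==> 2*lim <= 2


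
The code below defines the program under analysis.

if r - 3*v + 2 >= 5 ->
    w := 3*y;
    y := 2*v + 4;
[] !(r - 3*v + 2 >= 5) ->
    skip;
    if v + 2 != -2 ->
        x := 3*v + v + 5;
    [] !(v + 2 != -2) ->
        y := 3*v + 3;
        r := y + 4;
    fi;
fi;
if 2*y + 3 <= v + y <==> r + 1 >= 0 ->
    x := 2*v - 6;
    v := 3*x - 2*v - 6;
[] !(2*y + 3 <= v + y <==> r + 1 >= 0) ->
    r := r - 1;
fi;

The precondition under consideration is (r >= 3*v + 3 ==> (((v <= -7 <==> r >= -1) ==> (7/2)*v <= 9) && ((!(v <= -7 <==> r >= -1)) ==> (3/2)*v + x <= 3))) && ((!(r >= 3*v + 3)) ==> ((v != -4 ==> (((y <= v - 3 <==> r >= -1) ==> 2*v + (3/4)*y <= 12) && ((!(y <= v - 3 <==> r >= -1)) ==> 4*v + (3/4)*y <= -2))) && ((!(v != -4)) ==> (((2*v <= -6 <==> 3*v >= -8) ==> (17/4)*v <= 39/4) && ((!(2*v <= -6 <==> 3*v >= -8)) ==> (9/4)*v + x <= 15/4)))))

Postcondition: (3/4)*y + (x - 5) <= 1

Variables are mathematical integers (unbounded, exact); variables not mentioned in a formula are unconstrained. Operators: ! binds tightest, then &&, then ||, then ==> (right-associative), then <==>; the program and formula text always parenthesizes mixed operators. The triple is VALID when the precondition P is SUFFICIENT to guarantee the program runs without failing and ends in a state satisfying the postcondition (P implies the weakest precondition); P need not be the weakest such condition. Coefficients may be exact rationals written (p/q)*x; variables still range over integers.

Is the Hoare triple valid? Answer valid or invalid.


Working backward. After the program, the postcondition (3/4)*y + (x - 5) <= 1 must hold; in canonical form it is x + (3/4)*y <= 6.
Then branch requires 2*v + (3/4)*y <= 12; else branch requires x + (3/4)*y <= 6.
Before the if: ((y <= v - 3 <==> r >= -1) ==> 2*v + (3/4)*y <= 12) && ((!(y <= v - 3 <==> r >= -1)) ==> x + (3/4)*y <= 6)
Then branch requires ((v <= -7 <==> r >= -1) ==> (7/2)*v <= 9) && ((!(v <= -7 <==> r >= -1)) ==> (3/2)*v + x <= 3); else branch requires (v != -4 ==> (((y <= v - 3 <==> r >= -1) ==> 2*v + (3/4)*y <= 12) && ((!(y <= v - 3 <==> r >= -1)) ==> 4*v + (3/4)*y <= 1))) && ((!(v != -4)) ==> (((2*v <= -6 <==> 3*v >= -8) ==> (17/4)*v <= 39/4) && ((!(2*v <= -6 <==> 3*v >= -8)) ==> (9/4)*v + x <= 15/4))).
Before the if: (r >= 3*v + 3 ==> (((v <= -7 <==> r >= -1) ==> (7/2)*v <= 9) && ((!(v <= -7 <==> r >= -1)) ==> (3/2)*v + x <= 3))) && ((!(r >= 3*v + 3)) ==> ((v != -4 ==> (((y <= v - 3 <==> r >= -1) ==> 2*v + (3/4)*y <= 12) && ((!(y <= v - 3 <==> r >= -1)) ==> 4*v + (3/4)*y <= 1))) && ((!(v != -4)) ==> (((2*v <= -6 <==> 3*v >= -8) ==> (17/4)*v <= 39/4) && ((!(2*v <= -6 <==> 3*v >= -8)) ==> (9/4)*v + x <= 15/4)))))
The weakest precondition is (r >= 3*v + 3 ==> (((v <= -7 <==> r >= -1) ==> (7/2)*v <= 9) && ((!(v <= -7 <==> r >= -1)) ==> (3/2)*v + x <= 3))) && ((!(r >= 3*v + 3)) ==> ((v != -4 ==> (((y <= v - 3 <==> r >= -1) ==> 2*v + (3/4)*y <= 12) && ((!(y <= v - 3 <==> r >= -1)) ==> 4*v + (3/4)*y <= 1))) && ((!(v != -4)) ==> (((2*v <= -6 <==> 3*v >= -8) ==> (17/4)*v <= 39/4) && ((!(2*v <= -6 <==> 3*v >= -8)) ==> (9/4)*v + x <= 15/4))))).
Check whether (r >= 3*v + 3 ==> (((v <= -7 <==> r >= -1) ==> (7/2)*v <= 9) && ((!(v <= -7 <==> r >= -1)) ==> (3/2)*v + x <= 3))) && ((!(r >= 3*v + 3)) ==> ((v != -4 ==> (((y <= v - 3 <==> r >= -1) ==> 2*v + (3/4)*y <= 12) && ((!(y <= v - 3 <==> r >= -1)) ==> 4*v + (3/4)*y <= -2))) && ((!(v != -4)) ==> (((2*v <= -6 <==> 3*v >= -8) ==> (17/4)*v <= 39/4) && ((!(2*v <= -6 <==> 3*v >= -8)) ==> (9/4)*v + x <= 15/4))))) implies it.
Every state satisfying the precondition satisfies the weakest precondition: the implication holds.
Answer: valid


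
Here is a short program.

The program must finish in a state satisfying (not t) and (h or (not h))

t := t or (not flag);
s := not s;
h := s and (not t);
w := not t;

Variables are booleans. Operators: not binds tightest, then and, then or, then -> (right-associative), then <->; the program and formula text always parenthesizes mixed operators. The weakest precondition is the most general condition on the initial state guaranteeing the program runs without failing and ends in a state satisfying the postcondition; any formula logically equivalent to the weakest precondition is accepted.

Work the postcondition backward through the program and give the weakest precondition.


Working backward. After the program, the postcondition (not t) and (h or (not h)) must hold; in canonical form it is not t.
Before w := not t: not t
Before h := s and (not t): not t
Before s := not s: not t
Before t := t or (not flag): not (t or (not flag))
Answer: WP = not (t or (not flag))


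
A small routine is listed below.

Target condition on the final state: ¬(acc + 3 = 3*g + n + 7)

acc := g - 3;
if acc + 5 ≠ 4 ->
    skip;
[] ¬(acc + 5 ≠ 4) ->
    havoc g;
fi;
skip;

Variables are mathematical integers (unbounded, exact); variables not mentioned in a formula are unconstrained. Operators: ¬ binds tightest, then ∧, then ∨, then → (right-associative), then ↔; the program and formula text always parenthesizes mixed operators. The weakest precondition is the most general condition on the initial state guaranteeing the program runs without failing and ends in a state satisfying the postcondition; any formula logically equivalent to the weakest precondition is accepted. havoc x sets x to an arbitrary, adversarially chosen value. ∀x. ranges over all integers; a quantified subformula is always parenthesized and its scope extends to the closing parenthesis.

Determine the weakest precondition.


Working backward. After the program, the postcondition ¬(acc + 3 = 3*g + n + 7) must hold; in canonical form it is ¬(acc = 3*g + n + 4).
Before skip: ¬(acc = 3*g + n + 4)
Then branch requires ¬(acc = 3*g + n + 4); else branch requires ∀g_1. (¬(acc = 3*g_1 + n + 4)).
Before the if: (acc ≠ -1 → (¬(acc = 3*g + n + 4))) ∧ ((¬(acc ≠ -1)) → (∀g_1. (¬(acc = 3*g_1 + n + 4))))
Before acc := g - 3: (g ≠ 2 → (¬(2*g + n = -7))) ∧ ((¬(g ≠ 2)) → (∀g_1. (¬(g = 3*g_1 + n + 7))))
Answer: WP = (g ≠ 2 → (¬(2*g + n = -7))) ∧ ((¬(g ≠ 2)) → (∀g_1. (¬(g = 3*g_1 + n + 7))))


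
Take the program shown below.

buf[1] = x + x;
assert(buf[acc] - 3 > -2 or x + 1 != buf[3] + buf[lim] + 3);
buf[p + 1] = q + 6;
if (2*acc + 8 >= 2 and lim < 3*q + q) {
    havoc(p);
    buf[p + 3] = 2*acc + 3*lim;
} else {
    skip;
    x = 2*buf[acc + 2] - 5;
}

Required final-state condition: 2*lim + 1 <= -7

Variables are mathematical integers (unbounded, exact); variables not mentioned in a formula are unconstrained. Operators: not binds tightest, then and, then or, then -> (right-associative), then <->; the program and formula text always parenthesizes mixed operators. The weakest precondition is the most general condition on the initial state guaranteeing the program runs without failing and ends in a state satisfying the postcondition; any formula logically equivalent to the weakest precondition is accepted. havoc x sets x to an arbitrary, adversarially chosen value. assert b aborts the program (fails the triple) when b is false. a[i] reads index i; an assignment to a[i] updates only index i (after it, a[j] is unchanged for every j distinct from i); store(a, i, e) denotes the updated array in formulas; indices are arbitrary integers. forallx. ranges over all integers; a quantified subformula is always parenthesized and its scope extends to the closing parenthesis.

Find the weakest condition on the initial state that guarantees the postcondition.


Working backward. After the program, the postcondition 2*lim + 1 <= -7 must hold; in canonical form it is 2*lim <= -8.
Then branch requires 2*lim <= -8; else branch requires 2*lim <= -8.
Before the if: ((2*acc >= -6 and lim < 4*q) -> 2*lim <= -8) and ((not (2*acc >= -6 and lim < 4*q)) -> 2*lim <= -8)
Before buf[p + 1] := q + 6: ((2*acc >= -6 and lim < 4*q) -> 2*lim <= -8) and ((not (2*acc >= -6 and lim < 4*q)) -> 2*lim <= -8)
Before assert buf[acc] - 3 > -2 or x + 1 != buf[3] + buf[lim] + 3: (buf[acc] > 1 or x != buf[3] + buf[lim] + 2) and ((2*acc >= -6 and lim < 4*q) -> 2*lim <= -8) and ((not (2*acc >= -6 and lim < 4*q)) -> 2*lim <= -8)
Before buf[1] := x + x: (store(buf, 1, 2*x)[acc] > 1 or x != buf[3] + store(buf, 1, 2*x)[lim] + 2) and ((2*acc >= -6 and lim < 4*q) -> 2*lim <= -8) and ((not (2*acc >= -6 and lim < 4*q)) -> 2*lim <= -8)
Answer: WP = (store(buf, 1, 2*x)[acc] > 1 or x != buf[3] + store(buf, 1, 2*x)[lim] + 2) and ((2*acc >= -6 and lim < 4*q) -> 2*lim <= -8) and ((not (2*acc >= -6 and lim < 4*q)) -> 2*lim <= -8)


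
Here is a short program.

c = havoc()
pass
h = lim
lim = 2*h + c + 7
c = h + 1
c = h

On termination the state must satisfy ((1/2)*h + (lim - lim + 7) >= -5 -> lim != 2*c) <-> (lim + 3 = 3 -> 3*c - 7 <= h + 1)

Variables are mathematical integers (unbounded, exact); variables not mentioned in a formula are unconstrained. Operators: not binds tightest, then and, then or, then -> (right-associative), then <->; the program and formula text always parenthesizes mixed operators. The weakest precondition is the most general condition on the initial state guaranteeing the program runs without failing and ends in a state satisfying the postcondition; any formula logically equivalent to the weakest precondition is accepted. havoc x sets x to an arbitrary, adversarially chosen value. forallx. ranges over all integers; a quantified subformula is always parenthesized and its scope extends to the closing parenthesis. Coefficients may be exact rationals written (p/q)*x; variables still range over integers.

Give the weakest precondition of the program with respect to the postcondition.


Working backward. After the program, the postcondition ((1/2)*h + (lim - lim + 7) >= -5 -> lim != 2*c) <-> (lim + 3 = 3 -> 3*c - 7 <= h + 1) must hold; in canonical form it is ((1/2)*h >= -12 -> lim != 2*c) <-> (lim = 0 -> 3*c <= h + 8).
Before c := h: ((1/2)*h >= -12 -> lim != 2*h) <-> (lim = 0 -> 2*h <= 8)
Before c := h + 1: ((1/2)*h >= -12 -> lim != 2*h) <-> (lim = 0 -> 2*h <= 8)
Before lim := 2*h + c + 7: ((1/2)*h >= -12 -> c != -7) <-> (c + 2*h = -7 -> 2*h <= 8)
Before h := lim: ((1/2)*lim >= -12 -> c != -7) <-> (c + 2*lim = -7 -> 2*lim <= 8)
Before skip: ((1/2)*lim >= -12 -> c != -7) <-> (c + 2*lim = -7 -> 2*lim <= 8)
Before havoc c: forall c_1. (((1/2)*lim >= -12 -> c_1 != -7) <-> (c_1 + 2*lim = -7 -> 2*lim <= 8))
Answer: WP = forall c_1. (((1/2)*lim >= -12 -> c_1 != -7) <-> (c_1 + 2*lim = -7 -> 2*lim <= 8))


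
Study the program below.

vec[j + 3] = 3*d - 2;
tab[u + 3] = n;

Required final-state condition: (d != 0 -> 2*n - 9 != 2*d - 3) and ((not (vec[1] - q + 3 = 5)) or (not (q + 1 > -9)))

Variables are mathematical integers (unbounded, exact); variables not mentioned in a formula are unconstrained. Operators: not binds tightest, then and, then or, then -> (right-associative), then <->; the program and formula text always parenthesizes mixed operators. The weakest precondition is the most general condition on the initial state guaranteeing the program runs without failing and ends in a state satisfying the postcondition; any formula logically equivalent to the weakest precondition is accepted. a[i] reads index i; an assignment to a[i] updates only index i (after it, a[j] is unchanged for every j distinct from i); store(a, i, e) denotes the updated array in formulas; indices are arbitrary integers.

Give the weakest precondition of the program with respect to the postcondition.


Working backward. After the program, the postcondition (d != 0 -> 2*n - 9 != 2*d - 3) and ((not (vec[1] - q + 3 = 5)) or (not (q + 1 > -9))) must hold; in canonical form it is (d != 0 -> 2*n != 2*d + 6) and ((not (vec[1] = q + 2)) or (not (q > -10))).
Before tab[u + 3] := n: (d != 0 -> 2*n != 2*d + 6) and ((not (vec[1] = q + 2)) or (not (q > -10)))
Before vec[j + 3] := 3*d - 2: (d != 0 -> 2*n != 2*d + 6) and ((not (store(vec, j + 3, 3*d - 2)[1] = q + 2)) or (not (q > -10)))
Answer: WP = (d != 0 -> 2*n != 2*d + 6) and ((not (store(vec, j + 3, 3*d - 2)[1] = q + 2)) or (not (q > -10)))


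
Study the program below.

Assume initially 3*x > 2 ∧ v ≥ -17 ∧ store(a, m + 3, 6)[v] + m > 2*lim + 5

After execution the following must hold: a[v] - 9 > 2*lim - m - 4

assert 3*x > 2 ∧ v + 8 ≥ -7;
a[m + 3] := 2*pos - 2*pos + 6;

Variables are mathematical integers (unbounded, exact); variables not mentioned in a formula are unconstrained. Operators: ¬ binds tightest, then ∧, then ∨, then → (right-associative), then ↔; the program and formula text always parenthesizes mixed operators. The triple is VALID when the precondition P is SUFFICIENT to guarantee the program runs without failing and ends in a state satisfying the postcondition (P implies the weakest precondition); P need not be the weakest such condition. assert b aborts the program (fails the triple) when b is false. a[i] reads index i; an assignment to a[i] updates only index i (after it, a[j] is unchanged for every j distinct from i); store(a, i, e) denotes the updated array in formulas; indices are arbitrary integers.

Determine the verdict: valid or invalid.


Working backward. After the program, the postcondition a[v] - 9 > 2*lim - m - 4 must hold; in canonical form it is a[v] + m > 2*lim + 5.
Before a[m + 3] := 2*pos - 2*pos + 6: store(a, m + 3, 6)[v] + m > 2*lim + 5
Before assert 3*x > 2 ∧ v + 8 ≥ -7: 3*x > 2 ∧ v ≥ -15 ∧ store(a, m + 3, 6)[v] + m > 2*lim + 5
The weakest precondition is 3*x > 2 ∧ v ≥ -15 ∧ store(a, m + 3, 6)[v] + m > 2*lim + 5.
Check whether 3*x > 2 ∧ v ≥ -17 ∧ store(a, m + 3, 6)[v] + m > 2*lim + 5 implies it.
Countermodel: at the initial state a = {[-17] = 2, [-16] = 0, elsewhere 2}, lim = -13, m = -20, v = -16, x = 1, the precondition holds but the weakest precondition fails.
Answer: invalid


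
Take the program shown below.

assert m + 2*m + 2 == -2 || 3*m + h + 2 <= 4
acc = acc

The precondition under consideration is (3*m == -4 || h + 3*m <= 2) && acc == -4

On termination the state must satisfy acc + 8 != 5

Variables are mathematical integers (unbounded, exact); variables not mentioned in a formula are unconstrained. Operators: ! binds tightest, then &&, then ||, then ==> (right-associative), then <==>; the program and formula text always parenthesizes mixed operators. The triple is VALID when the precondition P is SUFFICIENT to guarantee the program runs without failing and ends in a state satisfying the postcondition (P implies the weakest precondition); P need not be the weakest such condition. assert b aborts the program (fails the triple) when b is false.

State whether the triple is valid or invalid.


Working backward. After the program, the postcondition acc + 8 != 5 must hold; in canonical form it is acc != -3.
Before acc := acc: acc != -3
Before assert m + 2*m + 2 == -2 || 3*m + h + 2 <= 4: (3*m == -4 || h + 3*m <= 2) && acc != -3
The weakest precondition is (3*m == -4 || h + 3*m <= 2) && acc != -3.
Check whether (3*m == -4 || h + 3*m <= 2) && acc == -4 implies it.
Every state satisfying the precondition satisfies the weakest precondition: the implication holds.
Answer: valid


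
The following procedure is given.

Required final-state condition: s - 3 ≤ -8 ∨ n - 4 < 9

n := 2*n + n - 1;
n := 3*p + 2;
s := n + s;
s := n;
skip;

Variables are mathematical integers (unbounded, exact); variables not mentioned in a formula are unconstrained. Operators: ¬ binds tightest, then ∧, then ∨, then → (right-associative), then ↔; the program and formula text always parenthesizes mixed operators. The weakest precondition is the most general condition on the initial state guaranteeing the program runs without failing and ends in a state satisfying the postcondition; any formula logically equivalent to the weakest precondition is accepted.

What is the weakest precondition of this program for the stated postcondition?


Working backward. After the program, the postcondition s - 3 ≤ -8 ∨ n - 4 < 9 must hold; in canonical form it is s ≤ -5 ∨ n < 13.
Before skip: s ≤ -5 ∨ n < 13
Before s := n: n ≤ -5 ∨ n < 13
Before s := n + s: n ≤ -5 ∨ n < 13
Before n := 3*p + 2: 3*p ≤ -7 ∨ 3*p < 11
Before n := 2*n + n - 1: 3*p ≤ -7 ∨ 3*p < 11
Answer: WP = 3*p ≤ -7 ∨ 3*p < 11


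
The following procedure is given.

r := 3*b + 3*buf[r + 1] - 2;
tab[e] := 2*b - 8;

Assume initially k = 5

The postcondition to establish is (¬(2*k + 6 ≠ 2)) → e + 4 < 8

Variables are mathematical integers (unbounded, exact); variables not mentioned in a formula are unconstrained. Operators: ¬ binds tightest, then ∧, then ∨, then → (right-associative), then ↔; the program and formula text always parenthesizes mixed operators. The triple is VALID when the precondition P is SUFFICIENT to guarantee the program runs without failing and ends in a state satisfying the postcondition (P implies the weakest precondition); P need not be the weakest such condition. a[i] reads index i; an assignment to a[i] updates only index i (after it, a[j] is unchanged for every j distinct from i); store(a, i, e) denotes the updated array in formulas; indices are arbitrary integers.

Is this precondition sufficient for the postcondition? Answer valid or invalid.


Working backward. After the program, the postcondition (¬(2*k + 6 ≠ 2)) → e + 4 < 8 must hold; in canonical form it is (¬(2*k ≠ -4)) → e < 4.
Before tab[e] := 2*b - 8: (¬(2*k ≠ -4)) → e < 4
Before r := 3*b + 3*buf[r + 1] - 2: (¬(2*k ≠ -4)) → e < 4
The weakest precondition is (¬(2*k ≠ -4)) → e < 4.
Check whether k = 5 implies it.
Every state satisfying the precondition satisfies the weakest precondition: the implication holds.
Answer: valid


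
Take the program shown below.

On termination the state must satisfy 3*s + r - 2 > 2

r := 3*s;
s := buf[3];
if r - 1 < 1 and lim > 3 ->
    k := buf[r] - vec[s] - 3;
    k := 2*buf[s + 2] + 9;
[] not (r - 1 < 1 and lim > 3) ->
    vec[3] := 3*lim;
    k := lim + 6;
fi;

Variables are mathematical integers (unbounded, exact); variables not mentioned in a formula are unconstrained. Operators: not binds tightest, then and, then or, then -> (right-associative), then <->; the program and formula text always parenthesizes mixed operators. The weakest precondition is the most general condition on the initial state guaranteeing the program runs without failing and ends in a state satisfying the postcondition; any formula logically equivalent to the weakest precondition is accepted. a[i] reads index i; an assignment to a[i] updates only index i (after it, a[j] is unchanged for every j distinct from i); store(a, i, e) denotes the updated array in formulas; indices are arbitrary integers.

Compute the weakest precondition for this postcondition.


Working backward. After the program, the postcondition 3*s + r - 2 > 2 must hold; in canonical form it is r + 3*s > 4.
Then branch requires r + 3*s > 4; else branch requires r + 3*s > 4.
Before the if: ((r < 2 and lim > 3) -> r + 3*s > 4) and ((not (r < 2 and lim > 3)) -> r + 3*s > 4)
Before s := buf[3]: ((r < 2 and lim > 3) -> 3*buf[3] + r > 4) and ((not (r < 2 and lim > 3)) -> 3*buf[3] + r > 4)
Before r := 3*s: ((3*s < 2 and lim > 3) -> 3*buf[3] + 3*s > 4) and ((not (3*s < 2 and lim > 3)) -> 3*buf[3] + 3*s > 4)
Answer: WP = ((3*s < 2 and lim > 3) -> 3*buf[3] + 3*s > 4) and ((not (3*s < 2 and lim > 3)) -> 3*buf[3] + 3*s > 4)


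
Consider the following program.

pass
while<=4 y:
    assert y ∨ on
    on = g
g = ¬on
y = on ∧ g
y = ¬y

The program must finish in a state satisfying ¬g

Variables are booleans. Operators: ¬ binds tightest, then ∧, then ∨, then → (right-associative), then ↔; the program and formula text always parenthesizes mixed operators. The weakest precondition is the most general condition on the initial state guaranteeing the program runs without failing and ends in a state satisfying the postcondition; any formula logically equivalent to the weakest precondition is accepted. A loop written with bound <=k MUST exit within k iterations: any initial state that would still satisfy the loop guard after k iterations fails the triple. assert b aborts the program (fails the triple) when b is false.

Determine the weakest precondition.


Working backward. After the program, ¬g must hold.
Before y := ¬y: ¬g
Before y := on ∧ g: ¬g
Before g := ¬on: on
Before the loop (bound <=4), unroll the exhaustion recursion (WP_0 = exit-now case; WP_j = one more guarded iteration, up to j = 4):
  WP_0: (¬y) ∧ on
  WP_1: (y → ((y ∨ on) ∧ (¬y) ∧ g)) ∧ ((¬y) → on)
  WP_2: (y → ((y ∨ on) ∧ (y → ((y ∨ g) ∧ (¬y) ∧ g)) ∧ ((¬y) → g))) ∧ ((¬y) → on)
  WP_3: (y → ((y ∨ on) ∧ (y → ((y ∨ g) ∧ (y → ((y ∨ g) ∧ (¬y) ∧ g)) ∧ ((¬y) → g))) ∧ ((¬y) → g))) ∧ ((¬y) → on)
  WP_4: (y → ((y ∨ on) ∧ (y → ((y ∨ g) ∧ (y → ((y ∨ g) ∧ (y → ((y ∨ g) ∧ (¬y) ∧ g)) ∧ ((¬y) → g))) ∧ ((¬y) → g))) ∧ ((¬y) → g))) ∧ ((¬y) → on)
So before the loop: (y → ((y ∨ on) ∧ (y → ((y ∨ g) ∧ (y → ((y ∨ g) ∧ (y → ((y ∨ g) ∧ (¬y) ∧ g)) ∧ ((¬y) → g))) ∧ ((¬y) → g))) ∧ ((¬y) → g))) ∧ ((¬y) → on)
Before skip: (y → ((y ∨ on) ∧ (y → ((y ∨ g) ∧ (y → ((y ∨ g) ∧ (y → ((y ∨ g) ∧ (¬y) ∧ g)) ∧ ((¬y) → g))) ∧ ((¬y) → g))) ∧ ((¬y) → g))) ∧ ((¬y) → on)
Answer: WP = (y → ((y ∨ on) ∧ (y → ((y ∨ g) ∧ (y → ((y ∨ g) ∧ (y → ((y ∨ g) ∧ (¬y) ∧ g)) ∧ ((¬y) → g))) ∧ ((¬y) → g))) ∧ ((¬y) → g))) ∧ ((¬y) → on)


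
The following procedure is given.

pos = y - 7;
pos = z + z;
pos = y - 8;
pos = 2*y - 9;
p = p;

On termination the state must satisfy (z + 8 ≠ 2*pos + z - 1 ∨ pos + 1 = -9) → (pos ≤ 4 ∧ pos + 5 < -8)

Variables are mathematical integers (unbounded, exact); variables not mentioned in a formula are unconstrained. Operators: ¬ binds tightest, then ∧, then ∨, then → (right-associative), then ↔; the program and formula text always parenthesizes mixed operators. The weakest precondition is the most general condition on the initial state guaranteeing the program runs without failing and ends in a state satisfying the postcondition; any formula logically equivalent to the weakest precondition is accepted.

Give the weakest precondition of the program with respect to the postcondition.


Working backward. After the program, the postcondition (z + 8 ≠ 2*pos + z - 1 ∨ pos + 1 = -9) → (pos ≤ 4 ∧ pos + 5 < -8) must hold; in canonical form it is (2*pos ≠ 9 ∨ pos = -10) → (pos ≤ 4 ∧ pos < -13).
Before p := p: (2*pos ≠ 9 ∨ pos = -10) → (pos ≤ 4 ∧ pos < -13)
Before pos := 2*y - 9: (4*y ≠ 27 ∨ 2*y = -1) → (2*y ≤ 13 ∧ 2*y < -4)
Before pos := y - 8: (4*y ≠ 27 ∨ 2*y = -1) → (2*y ≤ 13 ∧ 2*y < -4)
Before pos := z + z: (4*y ≠ 27 ∨ 2*y = -1) → (2*y ≤ 13 ∧ 2*y < -4)
Before pos := y - 7: (4*y ≠ 27 ∨ 2*y = -1) → (2*y ≤ 13 ∧ 2*y < -4)
Answer: WP = (4*y ≠ 27 ∨ 2*y = -1) → (2*y ≤ 13 ∧ 2*y < -4)


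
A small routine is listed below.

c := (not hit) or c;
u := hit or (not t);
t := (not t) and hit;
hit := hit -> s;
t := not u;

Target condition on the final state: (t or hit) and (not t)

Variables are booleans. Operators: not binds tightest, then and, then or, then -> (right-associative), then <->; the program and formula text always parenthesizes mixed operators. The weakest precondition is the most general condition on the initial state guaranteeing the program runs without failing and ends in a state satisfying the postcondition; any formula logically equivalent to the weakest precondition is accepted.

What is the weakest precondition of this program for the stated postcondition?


Working backward. After the program, (t or hit) and (not t) must hold.
Before t := not u: ((not u) or hit) and u
Before hit := hit -> s: ((not u) or (hit -> s)) and u
Before t := (not t) and hit: ((not u) or (hit -> s)) and u
Before u := hit or (not t): ((not (hit or (not t))) or (hit -> s)) and (hit or (not t))
Before c := (not hit) or c: ((not (hit or (not t))) or (hit -> s)) and (hit or (not t))
Answer: WP = ((not (hit or (not t))) or (hit -> s)) and (hit or (not t))
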